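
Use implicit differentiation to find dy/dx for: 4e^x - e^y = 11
Take d/dx of both sides. Since y is implicitly a function of x, the chain rule attaches a y' = dy/dx factor whenever we differentiate through y.

Set F(x, y) = (left side) − (right side), so the curve is F = 0. Differentiating each term of F:
  d/dx[4e^(x)] = 4e^(x)
  d/dx[-e^(y)] = -y'·e^(y)
  d/dx[-11] = 0

Collecting, the y'-free part is the partial derivative in x and the y' coefficient is the partial derivative in y:
  ∂F/∂x = 4e^(x)
  ∂F/∂y = -e^(y)

so d/dx[F(x, y(x))] = ∂F/∂x + (∂F/∂y)·y' = 0. Rearranging,
  dy/dx = -(∂F/∂x)/(∂F/∂y) = -(4e^(x))/(-e^(y)) = 4e^(x - y)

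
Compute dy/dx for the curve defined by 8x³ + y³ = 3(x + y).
Differentiate both sides with respect to x, treating y as y(x). By the chain rule, any term containing y contributes a factor of y' = dy/dx when we differentiate it.

Move every term to one side and write the relation as F(x, y) = 0. Term by term,
  d/dx[8x^3] = 24x^2
  d/dx[-3x] = -3
  d/dx[y^3] = 3y^2·y'
  d/dx[-3y] = -3·y'

The pieces without y' make up ∂F/∂x and the coefficient of y' is ∂F/∂y:
  ∂F/∂x = 24x^2 - 3,
  ∂F/∂y = 3y^2 - 3.

Since d/dx[F] = ∂F/∂x + (∂F/∂y)·y' = 0, solve for y':
  (∂F/∂y)·y' = -∂F/∂x
  dy/dx = -(∂F/∂x)/(∂F/∂y) = -(24x^2 - 3)/(3y^2 - 3) = (1 - 8x^2)/(y^2 - 1)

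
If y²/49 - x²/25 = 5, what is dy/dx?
Take d/dx of both sides. Since y is implicitly a function of x, the chain rule attaches a y' = dy/dx factor whenever we differentiate through y.

Set F(x, y) = (left side) − (right side), so the curve is F = 0. Differentiating each term of F:
  d/dx[-x^2/25] = -2x/25
  d/dx[y^2/49] = 2y·y'/49
  d/dx[-5] = 0

Collecting, the y'-free part is the partial derivative in x and the y' coefficient is the partial derivative in y:
  ∂F/∂x = -2x/25
  ∂F/∂y = 2y/49

so d/dx[F(x, y(x))] = ∂F/∂x + (∂F/∂y)·y' = 0. Rearranging,
  dy/dx = -(∂F/∂x)/(∂F/∂y) = -(-2x/25)/(2y/49) = 49x/(25y)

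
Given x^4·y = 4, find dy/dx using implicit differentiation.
Apply d/dx to both sides, remembering that y depends on x. Each occurrence of y therefore brings in a y' = dy/dx via the chain rule.

With F(x, y) equal to the left-hand side minus the right, differentiate F term by term:
  d/dx[x^4y] = x^4·y' + 4x^3y
  d/dx[-4] = 0
Adding these up, d/dx[F] = 0 becomes
  (4x^3y) + (x^4)·y' = 0,
so isolating y',
  dy/dx = -(4x^3y)/(x^4) = -4y/x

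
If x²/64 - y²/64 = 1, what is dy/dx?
Differentiate both sides with respect to x, treating y as y(x). By the chain rule, any term containing y contributes a factor of y' = dy/dx when we differentiate it.

Move every term to one side and write the relation as F(x, y) = 0. Term by term,
  d/dx[x^2/64] = x/32
  d/dx[-y^2/64] = -y·y'/32
  d/dx[-1] = 0

The pieces without y' make up ∂F/∂x and the coefficient of y' is ∂F/∂y:
  ∂F/∂x = x/32,
  ∂F/∂y = -y/32.

Since d/dx[F] = ∂F/∂x + (∂F/∂y)·y' = 0, solve for y':
  (∂F/∂y)·y' = -∂F/∂x
  dy/dx = -(∂F/∂x)/(∂F/∂y) = -(x/32)/(-y/32) = x/y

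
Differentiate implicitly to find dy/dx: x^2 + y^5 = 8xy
Differentiate both sides with respect to x, treating y as y(x). By the chain rule, any term containing y contributes a factor of y' = dy/dx when we differentiate it.

Move every term to one side and write the relation as F(x, y) = 0. Term by term,
  d/dx[x^2] = 2x
  d/dx[-8xy] = -8x·y' - 8y
  d/dx[y^5] = 5y^4·y'

The pieces without y' make up ∂F/∂x and the coefficient of y' is ∂F/∂y:
  ∂F/∂x = 2x - 8y,
  ∂F/∂y = -8x + 5y^4.

Since d/dx[F] = ∂F/∂x + (∂F/∂y)·y' = 0, solve for y':
  (∂F/∂y)·y' = -∂F/∂x
  dy/dx = -(∂F/∂x)/(∂F/∂y) = -(2x - 8y)/(-8x + 5y^4) = 2(x - 4y)/(8x - 5y^4)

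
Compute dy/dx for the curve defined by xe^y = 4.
Differentiate the relation implicitly: treat y = y(x) and apply the chain rule, so every y-derivative picks up a y' = dy/dx factor.

With everything moved to the left-hand side, differentiate term by term:
  d/dx[x·e^(y)] = x·y'·e^(y) + e^(y)
  d/dx[-4] = 0

Separating the contributions that come from x directly and those that come through y:
  without y':      e^(y)
  multiplying y':  x·e^(y)

so (e^(y)) + (x·e^(y))·y' = 0, and therefore
  dy/dx = -(e^(y))/(x·e^(y)) = -1/x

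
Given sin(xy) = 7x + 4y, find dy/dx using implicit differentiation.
Take d/dx of both sides. Since y is implicitly a function of x, the chain rule attaches a y' = dy/dx factor whenever we differentiate through y.

Set F(x, y) = (left side) − (right side), so the curve is F = 0. Differentiating each term of F:
  d/dx[-7x] = -7
  d/dx[-4y] = -4·y'
  d/dx[sin(xy)] = (x·y' + y)·cos(xy)

Collecting, the y'-free part is the partial derivative in x and the y' coefficient is the partial derivative in y:
  ∂F/∂x = y·cos(xy) - 7
  ∂F/∂y = x·cos(xy) - 4

so d/dx[F(x, y(x))] = ∂F/∂x + (∂F/∂y)·y' = 0. Rearranging,
  dy/dx = -(∂F/∂x)/(∂F/∂y) = -(y·cos(xy) - 7)/(x·cos(xy) - 4) = (-y·cos(xy) + 7)/(x·cos(xy) - 4)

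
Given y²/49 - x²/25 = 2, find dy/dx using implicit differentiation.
Differentiate the relation implicitly: treat y = y(x) and apply the chain rule, so every y-derivative picks up a y' = dy/dx factor.

With everything moved to the left-hand side, differentiate term by term:
  d/dx[-x^2/25] = -2x/25
  d/dx[y^2/49] = 2y·y'/49
  d/dx[-2] = 0

Separating the contributions that come from x directly and those that come through y:
  without y':      -2x/25
  multiplying y':  2y/49

so (-2x/25) + (2y/49)·y' = 0, and therefore
  dy/dx = -(-2x/25)/(2y/49) = 49x/(25y)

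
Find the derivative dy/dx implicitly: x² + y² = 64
Take d/dx of both sides. Since y is implicitly a function of x, the chain rule attaches a y' = dy/dx factor whenever we differentiate through y.

Set F(x, y) = (left side) − (right side), so the curve is F = 0. Differentiating each term of F:
  d/dx[x^2] = 2x
  d/dx[y^2] = 2y·y'
  d/dx[-64] = 0

Collecting, the y'-free part is the partial derivative in x and the y' coefficient is the partial derivative in y:
  ∂F/∂x = 2x
  ∂F/∂y = 2y

so d/dx[F(x, y(x))] = ∂F/∂x + (∂F/∂y)·y' = 0. Rearranging,
  dy/dx = -(∂F/∂x)/(∂F/∂y) = -(2x)/(2y) = -x/y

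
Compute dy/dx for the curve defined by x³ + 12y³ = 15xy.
Differentiate the relation implicitly: treat y = y(x) and apply the chain rule, so every y-derivative picks up a y' = dy/dx factor.

With everything moved to the left-hand side, differentiate term by term:
  d/dx[x^3] = 3x^2
  d/dx[-15xy] = -15x·y' - 15y
  d/dx[12y^3] = 36y^2·y'

Separating the contributions that come from x directly and those that come through y:
  without y':      3x^2 - 15y
  multiplying y':  -15x + 36y^2

so (3x^2 - 15y) + (-15x + 36y^2)·y' = 0, and therefore
  dy/dx = -(3x^2 - 15y)/(-15x + 36y^2) = (x^2 - 5y)/(5x - 12y^2)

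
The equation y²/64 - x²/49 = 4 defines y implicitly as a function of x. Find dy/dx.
Apply d/dx to both sides, remembering that y depends on x. Each occurrence of y therefore brings in a y' = dy/dx via the chain rule.

With F(x, y) equal to the left-hand side minus the right, differentiate F term by term:
  d/dx[-x^2/49] = -2x/49
  d/dx[y^2/64] = y·y'/32
  d/dx[-4] = 0
Adding these up, d/dx[F] = 0 becomes
  (-2x/49) + (y/32)·y' = 0,
so isolating y',
  dy/dx = -(-2x/49)/(y/32) = 64x/(49y)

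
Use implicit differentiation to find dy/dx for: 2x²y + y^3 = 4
Apply d/dx to both sides, remembering that y depends on x. Each occurrence of y therefore brings in a y' = dy/dx via the chain rule.

With F(x, y) equal to the left-hand side minus the right, differentiate F term by term:
  d/dx[2x^2y] = 2x^2·y' + 4xy
  d/dx[y^3] = 3y^2·y'
  d/dx[-4] = 0
Adding these up, d/dx[F] = 0 becomes
  (4xy) + (2x^2 + 3y^2)·y' = 0,
so isolating y',
  dy/dx = -(4xy)/(2x^2 + 3y^2) = -4xy/(2x^2 + 3y^2)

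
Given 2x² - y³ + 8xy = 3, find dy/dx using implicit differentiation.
Take d/dx of both sides. Since y is implicitly a function of x, the chain rule attaches a y' = dy/dx factor whenever we differentiate through y.

Set F(x, y) = (left side) − (right side), so the curve is F = 0. Differentiating each term of F:
  d/dx[2x^2] = 4x
  d/dx[8xy] = 8x·y' + 8y
  d/dx[-y^3] = -3y^2·y'
  d/dx[-3] = 0

Collecting, the y'-free part is the partial derivative in x and the y' coefficient is the partial derivative in y:
  ∂F/∂x = 4x + 8y
  ∂F/∂y = 8x - 3y^2

so d/dx[F(x, y(x))] = ∂F/∂x + (∂F/∂y)·y' = 0. Rearranging,
  dy/dx = -(∂F/∂x)/(∂F/∂y) = -(4x + 8y)/(8x - 3y^2) = 4(-x - 2y)/(8x - 3y^2)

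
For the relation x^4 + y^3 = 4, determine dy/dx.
Take d/dx of both sides. Since y is implicitly a function of x, the chain rule attaches a y' = dy/dx factor whenever we differentiate through y.

Set F(x, y) = (left side) − (right side), so the curve is F = 0. Differentiating each term of F:
  d/dx[x^4] = 4x^3
  d/dx[y^3] = 3y^2·y'
  d/dx[-4] = 0

Collecting, the y'-free part is the partial derivative in x and the y' coefficient is the partial derivative in y:
  ∂F/∂x = 4x^3
  ∂F/∂y = 3y^2

so d/dx[F(x, y(x))] = ∂F/∂x + (∂F/∂y)·y' = 0. Rearranging,
  dy/dx = -(∂F/∂x)/(∂F/∂y) = -(4x^3)/(3y^2) = -4x^3/(3y^2)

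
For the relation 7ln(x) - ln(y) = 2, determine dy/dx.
Apply d/dx to both sides, remembering that y depends on x. Each occurrence of y therefore brings in a y' = dy/dx via the chain rule.

With F(x, y) equal to the left-hand side minus the right, differentiate F term by term:
  d/dx[7ln(x)] = 7/x
  d/dx[-ln(y)] = -y'/y
  d/dx[-2] = 0
Adding these up, d/dx[F] = 0 becomes
  (7/x) + (-1/y)·y' = 0,
so isolating y',
  dy/dx = -(7/x)/(-1/y) = 7y/x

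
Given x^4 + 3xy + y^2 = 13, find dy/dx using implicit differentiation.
Take d/dx of both sides. Since y is implicitly a function of x, the chain rule attaches a y' = dy/dx factor whenever we differentiate through y.

Set F(x, y) = (left side) − (right side), so the curve is F = 0. Differentiating each term of F:
  d/dx[x^4] = 4x^3
  d/dx[3xy] = 3x·y' + 3y
  d/dx[y^2] = 2y·y'
  d/dx[-13] = 0

Collecting, the y'-free part is the partial derivative in x and the y' coefficient is the partial derivative in y:
  ∂F/∂x = 4x^3 + 3y
  ∂F/∂y = 3x + 2y

so d/dx[F(x, y(x))] = ∂F/∂x + (∂F/∂y)·y' = 0. Rearranging,
  dy/dx = -(∂F/∂x)/(∂F/∂y) = -(4x^3 + 3y)/(3x + 2y) = (-4x^3 - 3y)/(3x + 2y)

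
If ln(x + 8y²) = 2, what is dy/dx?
Differentiate both sides with respect to x, treating y as y(x). By the chain rule, any term containing y contributes a factor of y' = dy/dx when we differentiate it.

Move every term to one side and write the relation as F(x, y) = 0. Term by term,
  d/dx[ln(x + 8y^2)] = (16y·y' + 1)/(x + 8y^2)
  d/dx[-2] = 0

The pieces without y' make up ∂F/∂x and the coefficient of y' is ∂F/∂y:
  ∂F/∂x = 1/(x + 8y^2),
  ∂F/∂y = 16y/(x + 8y^2).

Since d/dx[F] = ∂F/∂x + (∂F/∂y)·y' = 0, solve for y':
  (∂F/∂y)·y' = -∂F/∂x
  dy/dx = -(∂F/∂x)/(∂F/∂y) = -(1/(x + 8y^2))/(16y/(x + 8y^2)) = -1/(16y)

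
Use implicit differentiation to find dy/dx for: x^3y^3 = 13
Differentiate the relation implicitly: treat y = y(x) and apply the chain rule, so every y-derivative picks up a y' = dy/dx factor.

With everything moved to the left-hand side, differentiate term by term:
  d/dx[x^3y^3] = 3x^3y^2·y' + 3x^2y^3
  d/dx[-13] = 0

Separating the contributions that come from x directly and those that come through y:
  without y':      3x^2y^3
  multiplying y':  3x^3y^2

so (3x^2y^3) + (3x^3y^2)·y' = 0, and therefore
  dy/dx = -(3x^2y^3)/(3x^3y^2) = -y/x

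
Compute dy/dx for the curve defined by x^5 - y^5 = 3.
Differentiate the relation implicitly: treat y = y(x) and apply the chain rule, so every y-derivative picks up a y' = dy/dx factor.

With everything moved to the left-hand side, differentiate term by term:
  d/dx[x^5] = 5x^4
  d/dx[-y^5] = -5y^4·y'
  d/dx[-3] = 0

Separating the contributions that come from x directly and those that come through y:
  without y':      5x^4
  multiplying y':  -5y^4

so (5x^4) + (-5y^4)·y' = 0, and therefore
  dy/dx = -(5x^4)/(-5y^4) = x^4/y^4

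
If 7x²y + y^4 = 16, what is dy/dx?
Differentiate the relation implicitly: treat y = y(x) and apply the chain rule, so every y-derivative picks up a y' = dy/dx factor.

With everything moved to the left-hand side, differentiate term by term:
  d/dx[7x^2y] = 7x^2·y' + 14xy
  d/dx[y^4] = 4y^3·y'
  d/dx[-16] = 0

Separating the contributions that come from x directly and those that come through y:
  without y':      14xy
  multiplying y':  7x^2 + 4y^3

so (14xy) + (7x^2 + 4y^3)·y' = 0, and therefore
  dy/dx = -(14xy)/(7x^2 + 4y^3) = -14xy/(7x^2 + 4y^3)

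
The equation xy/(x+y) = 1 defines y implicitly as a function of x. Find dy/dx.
Take d/dx of both sides. Since y is implicitly a function of x, the chain rule attaches a y' = dy/dx factor whenever we differentiate through y.

Set F(x, y) = (left side) − (right side), so the curve is F = 0. Differentiating each term of F:
  d/dx[xy/(x + y)] = xy(-y' - 1)/(x + y)^2 + x·y'/(x + y) + y/(x + y)
  d/dx[-1] = 0

Collecting, the y'-free part is the partial derivative in x and the y' coefficient is the partial derivative in y:
  ∂F/∂x = -xy/(x + y)^2 + y/(x + y)
  ∂F/∂y = -xy/(x + y)^2 + x/(x + y)

so d/dx[F(x, y(x))] = ∂F/∂x + (∂F/∂y)·y' = 0. Rearranging,
  dy/dx = -(∂F/∂x)/(∂F/∂y) = -(-xy/(x + y)^2 + y/(x + y))/(-xy/(x + y)^2 + x/(x + y))
        = -(y^2/(x + y)^2)/(x^2/(x + y)^2) = -y^2/x^2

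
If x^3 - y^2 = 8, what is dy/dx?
Differentiate the relation implicitly: treat y = y(x) and apply the chain rule, so every y-derivative picks up a y' = dy/dx factor.

With everything moved to the left-hand side, differentiate term by term:
  d/dx[x^3] = 3x^2
  d/dx[-y^2] = -2y·y'
  d/dx[-8] = 0

Separating the contributions that come from x directly and those that come through y:
  without y':      3x^2
  multiplying y':  -2y

so (3x^2) + (-2y)·y' = 0, and therefore
  dy/dx = -(3x^2)/(-2y) = 3x^2/(2y)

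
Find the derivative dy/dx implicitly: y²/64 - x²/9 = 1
Take d/dx of both sides. Since y is implicitly a function of x, the chain rule attaches a y' = dy/dx factor whenever we differentiate through y.

Set F(x, y) = (left side) − (right side), so the curve is F = 0. Differentiating each term of F:
  d/dx[-x^2/9] = -2x/9
  d/dx[y^2/64] = y·y'/32
  d/dx[-1] = 0

Collecting, the y'-free part is the partial derivative in x and the y' coefficient is the partial derivative in y:
  ∂F/∂x = -2x/9
  ∂F/∂y = y/32

so d/dx[F(x, y(x))] = ∂F/∂x + (∂F/∂y)·y' = 0. Rearranging,
  dy/dx = -(∂F/∂x)/(∂F/∂y) = -(-2x/9)/(y/32) = 64x/(9y)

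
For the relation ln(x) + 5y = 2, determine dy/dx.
Take d/dx of both sides. Since y is implicitly a function of x, the chain rule attaches a y' = dy/dx factor whenever we differentiate through y.

Set F(x, y) = (left side) − (right side), so the curve is F = 0. Differentiating each term of F:
  d/dx[5y] = 5·y'
  d/dx[ln(x)] = 1/x
  d/dx[-2] = 0

Collecting, the y'-free part is the partial derivative in x and the y' coefficient is the partial derivative in y:
  ∂F/∂x = 1/x
  ∂F/∂y = 5

so d/dx[F(x, y(x))] = ∂F/∂x + (∂F/∂y)·y' = 0. Rearranging,
  dy/dx = -(∂F/∂x)/(∂F/∂y) = -(1/x)/(5) = -1/(5x)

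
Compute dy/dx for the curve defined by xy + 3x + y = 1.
Differentiate both sides with respect to x, treating y as y(x). By the chain rule, any term containing y contributes a factor of y' = dy/dx when we differentiate it.

Move every term to one side and write the relation as F(x, y) = 0. Term by term,
  d/dx[xy] = x·y' + y
  d/dx[3x] = 3
  d/dx[y] = y'
  d/dx[-1] = 0

The pieces without y' make up ∂F/∂x and the coefficient of y' is ∂F/∂y:
  ∂F/∂x = y + 3,
  ∂F/∂y = x + 1.

Since d/dx[F] = ∂F/∂x + (∂F/∂y)·y' = 0, solve for y':
  (∂F/∂y)·y' = -∂F/∂x
  dy/dx = -(∂F/∂x)/(∂F/∂y) = -(y + 3)/(x + 1) = (-y - 3)/(x + 1)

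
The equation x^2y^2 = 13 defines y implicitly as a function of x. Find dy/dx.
Apply d/dx to both sides, remembering that y depends on x. Each occurrence of y therefore brings in a y' = dy/dx via the chain rule.

With F(x, y) equal to the left-hand side minus the right, differentiate F term by term:
  d/dx[x^2y^2] = 2x^2y·y' + 2xy^2
  d/dx[-13] = 0
Adding these up, d/dx[F] = 0 becomes
  (2xy^2) + (2x^2y)·y' = 0,
so isolating y',
  dy/dx = -(2xy^2)/(2x^2y) = -y/x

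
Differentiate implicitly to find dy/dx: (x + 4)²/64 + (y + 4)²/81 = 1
Differentiate both sides with respect to x, treating y as y(x). By the chain rule, any term containing y contributes a factor of y' = dy/dx when we differentiate it.

Move every term to one side and write the relation as F(x, y) = 0. Term by term,
  d/dx[(x + 4)^2/64] = x/32 + 1/8
  d/dx[(y + 4)^2/81] = 2·y'(y + 4)/81
  d/dx[-1] = 0

The pieces without y' make up ∂F/∂x and the coefficient of y' is ∂F/∂y:
  ∂F/∂x = x/32 + 1/8,
  ∂F/∂y = 2y/81 + 8/81.

Since d/dx[F] = ∂F/∂x + (∂F/∂y)·y' = 0, solve for y':
  (∂F/∂y)·y' = -∂F/∂x
  dy/dx = -(∂F/∂x)/(∂F/∂y) = -(x/32 + 1/8)/(2y/81 + 8/81)
        = -((x + 4)/32)/(2(y + 4)/81) = 81(-x - 4)/(64(y + 4))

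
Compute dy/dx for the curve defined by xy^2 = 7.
Differentiate the relation implicitly: treat y = y(x) and apply the chain rule, so every y-derivative picks up a y' = dy/dx factor.

With everything moved to the left-hand side, differentiate term by term:
  d/dx[xy^2] = 2xy·y' + y^2
  d/dx[-7] = 0

Separating the contributions that come from x directly and those that come through y:
  without y':      y^2
  multiplying y':  2xy

so (y^2) + (2xy)·y' = 0, and therefore
  dy/dx = -(y^2)/(2xy) = -y/(2x)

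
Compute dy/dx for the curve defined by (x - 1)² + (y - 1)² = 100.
Differentiate both sides with respect to x, treating y as y(x). By the chain rule, any term containing y contributes a factor of y' = dy/dx when we differentiate it.

Move every term to one side and write the relation as F(x, y) = 0. Term by term,
  d/dx[(x - 1)^2] = 2x - 2
  d/dx[(y - 1)^2] = 2·y'(y - 1)
  d/dx[-100] = 0

The pieces without y' make up ∂F/∂x and the coefficient of y' is ∂F/∂y:
  ∂F/∂x = 2x - 2,
  ∂F/∂y = 2y - 2.

Since d/dx[F] = ∂F/∂x + (∂F/∂y)·y' = 0, solve for y':
  (∂F/∂y)·y' = -∂F/∂x
  dy/dx = -(∂F/∂x)/(∂F/∂y) = -(2x - 2)/(2y - 2) = (1 - x)/(y - 1)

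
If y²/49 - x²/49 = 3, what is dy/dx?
Differentiate the relation implicitly: treat y = y(x) and apply the chain rule, so every y-derivative picks up a y' = dy/dx factor.

With everything moved to the left-hand side, differentiate term by term:
  d/dx[-x^2/49] = -2x/49
  d/dx[y^2/49] = 2y·y'/49
  d/dx[-3] = 0

Separating the contributions that come from x directly and those that come through y:
  without y':      -2x/49
  multiplying y':  2y/49

so (-2x/49) + (2y/49)·y' = 0, and therefore
  dy/dx = -(-2x/49)/(2y/49) = x/y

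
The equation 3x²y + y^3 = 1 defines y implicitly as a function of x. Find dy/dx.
Differentiate the relation implicitly: treat y = y(x) and apply the chain rule, so every y-derivative picks up a y' = dy/dx factor.

With everything moved to the left-hand side, differentiate term by term:
  d/dx[3x^2y] = 3x^2·y' + 6xy
  d/dx[y^3] = 3y^2·y'
  d/dx[-1] = 0

Separating the contributions that come from x directly and those that come through y:
  without y':      6xy
  multiplying y':  3x^2 + 3y^2

so (6xy) + (3x^2 + 3y^2)·y' = 0, and therefore
  dy/dx = -(6xy)/(3x^2 + 3y^2) = -2xy/(x^2 + y^2)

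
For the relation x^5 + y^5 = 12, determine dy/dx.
Take d/dx of both sides. Since y is implicitly a function of x, the chain rule attaches a y' = dy/dx factor whenever we differentiate through y.

Set F(x, y) = (left side) − (right side), so the curve is F = 0. Differentiating each term of F:
  d/dx[x^5] = 5x^4
  d/dx[y^5] = 5y^4·y'
  d/dx[-12] = 0

Collecting, the y'-free part is the partial derivative in x and the y' coefficient is the partial derivative in y:
  ∂F/∂x = 5x^4
  ∂F/∂y = 5y^4

so d/dx[F(x, y(x))] = ∂F/∂x + (∂F/∂y)·y' = 0. Rearranging,
  dy/dx = -(∂F/∂x)/(∂F/∂y) = -(5x^4)/(5y^4) = -x^4/y^4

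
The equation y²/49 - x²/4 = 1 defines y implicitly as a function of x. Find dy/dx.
Differentiate both sides with respect to x, treating y as y(x). By the chain rule, any term containing y contributes a factor of y' = dy/dx when we differentiate it.

Move every term to one side and write the relation as F(x, y) = 0. Term by term,
  d/dx[-x^2/4] = -x/2
  d/dx[y^2/49] = 2y·y'/49
  d/dx[-1] = 0

The pieces without y' make up ∂F/∂x and the coefficient of y' is ∂F/∂y:
  ∂F/∂x = -x/2,
  ∂F/∂y = 2y/49.

Since d/dx[F] = ∂F/∂x + (∂F/∂y)·y' = 0, solve for y':
  (∂F/∂y)·y' = -∂F/∂x
  dy/dx = -(∂F/∂x)/(∂F/∂y) = -(-x/2)/(2y/49) = 49x/(4y)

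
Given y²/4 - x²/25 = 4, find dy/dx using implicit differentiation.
Differentiate the relation implicitly: treat y = y(x) and apply the chain rule, so every y-derivative picks up a y' = dy/dx factor.

With everything moved to the left-hand side, differentiate term by term:
  d/dx[-x^2/25] = -2x/25
  d/dx[y^2/4] = y·y'/2
  d/dx[-4] = 0

Separating the contributions that come from x directly and those that come through y:
  without y':      -2x/25
  multiplying y':  y/2

so (-2x/25) + (y/2)·y' = 0, and therefore
  dy/dx = -(-2x/25)/(y/2) = 4x/(25y)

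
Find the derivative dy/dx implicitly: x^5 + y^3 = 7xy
Take d/dx of both sides. Since y is implicitly a function of x, the chain rule attaches a y' = dy/dx factor whenever we differentiate through y.

Set F(x, y) = (left side) − (right side), so the curve is F = 0. Differentiating each term of F:
  d/dx[x^5] = 5x^4
  d/dx[-7xy] = -7x·y' - 7y
  d/dx[y^3] = 3y^2·y'

Collecting, the y'-free part is the partial derivative in x and the y' coefficient is the partial derivative in y:
  ∂F/∂x = 5x^4 - 7y
  ∂F/∂y = -7x + 3y^2

so d/dx[F(x, y(x))] = ∂F/∂x + (∂F/∂y)·y' = 0. Rearranging,
  dy/dx = -(∂F/∂x)/(∂F/∂y) = -(5x^4 - 7y)/(-7x + 3y^2) = (5x^4 - 7y)/(7x - 3y^2)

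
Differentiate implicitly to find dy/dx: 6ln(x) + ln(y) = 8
Apply d/dx to both sides, remembering that y depends on x. Each occurrence of y therefore brings in a y' = dy/dx via the chain rule.

With F(x, y) equal to the left-hand side minus the right, differentiate F term by term:
  d/dx[6ln(x)] = 6/x
  d/dx[ln(y)] = y'/y
  d/dx[-8] = 0
Adding these up, d/dx[F] = 0 becomes
  (6/x) + (1/y)·y' = 0,
so isolating y',
  dy/dx = -(6/x)/(1/y) = -6y/x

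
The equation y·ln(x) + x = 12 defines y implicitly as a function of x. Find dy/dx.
Take d/dx of both sides. Since y is implicitly a function of x, the chain rule attaches a y' = dy/dx factor whenever we differentiate through y.

Set F(x, y) = (left side) − (right side), so the curve is F = 0. Differentiating each term of F:
  d/dx[x] = 1
  d/dx[y·ln(x)] = y'·ln(x) + y/x
  d/dx[-12] = 0

Collecting, the y'-free part is the partial derivative in x and the y' coefficient is the partial derivative in y:
  ∂F/∂x = 1 + y/x
  ∂F/∂y = ln(x)

so d/dx[F(x, y(x))] = ∂F/∂x + (∂F/∂y)·y' = 0. Rearranging,
  dy/dx = -(∂F/∂x)/(∂F/∂y) = -(1 + y/x)/(ln(x))
        = -((x + y)/x)/(ln(x)) = (-x - y)/(x·ln(x))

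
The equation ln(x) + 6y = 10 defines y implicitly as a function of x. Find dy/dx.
Apply d/dx to both sides, remembering that y depends on x. Each occurrence of y therefore brings in a y' = dy/dx via the chain rule.

With F(x, y) equal to the left-hand side minus the right, differentiate F term by term:
  d/dx[6y] = 6·y'
  d/dx[ln(x)] = 1/x
  d/dx[-10] = 0
Adding these up, d/dx[F] = 0 becomes
  (1/x) + (6)·y' = 0,
so isolating y',
  dy/dx = -(1/x)/(6) = -1/(6x)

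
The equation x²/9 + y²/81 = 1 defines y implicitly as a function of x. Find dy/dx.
Take d/dx of both sides. Since y is implicitly a function of x, the chain rule attaches a y' = dy/dx factor whenever we differentiate through y.

Set F(x, y) = (left side) − (right side), so the curve is F = 0. Differentiating each term of F:
  d/dx[x^2/9] = 2x/9
  d/dx[y^2/81] = 2y·y'/81
  d/dx[-1] = 0

Collecting, the y'-free part is the partial derivative in x and the y' coefficient is the partial derivative in y:
  ∂F/∂x = 2x/9
  ∂F/∂y = 2y/81

so d/dx[F(x, y(x))] = ∂F/∂x + (∂F/∂y)·y' = 0. Rearranging,
  dy/dx = -(∂F/∂x)/(∂F/∂y) = -(2x/9)/(2y/81) = -9x/y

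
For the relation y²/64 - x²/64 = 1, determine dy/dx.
Differentiate the relation implicitly: treat y = y(x) and apply the chain rule, so every y-derivative picks up a y' = dy/dx factor.

With everything moved to the left-hand side, differentiate term by term:
  d/dx[-x^2/64] = -x/32
  d/dx[y^2/64] = y·y'/32
  d/dx[-1] = 0

Separating the contributions that come from x directly and those that come through y:
  without y':      -x/32
  multiplying y':  y/32

so (-x/32) + (y/32)·y' = 0, and therefore
  dy/dx = -(-x/32)/(y/32) = x/y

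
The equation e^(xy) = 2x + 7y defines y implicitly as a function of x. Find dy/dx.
Take d/dx of both sides. Since y is implicitly a function of x, the chain rule attaches a y' = dy/dx factor whenever we differentiate through y.

Set F(x, y) = (left side) − (right side), so the curve is F = 0. Differentiating each term of F:
  d/dx[-2x] = -2
  d/dx[-7y] = -7·y'
  d/dx[e^(xy)] = (x·y' + y)·e^(xy)

Collecting, the y'-free part is the partial derivative in x and the y' coefficient is the partial derivative in y:
  ∂F/∂x = y·e^(xy) - 2
  ∂F/∂y = x·e^(xy) - 7

so d/dx[F(x, y(x))] = ∂F/∂x + (∂F/∂y)·y' = 0. Rearranging,
  dy/dx = -(∂F/∂x)/(∂F/∂y) = -(y·e^(xy) - 2)/(x·e^(xy) - 7) = (-y·e^(xy) + 2)/(x·e^(xy) - 7)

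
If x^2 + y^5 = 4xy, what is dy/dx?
Differentiate both sides with respect to x, treating y as y(x). By the chain rule, any term containing y contributes a factor of y' = dy/dx when we differentiate it.

Move every term to one side and write the relation as F(x, y) = 0. Term by term,
  d/dx[x^2] = 2x
  d/dx[-4xy] = -4x·y' - 4y
  d/dx[y^5] = 5y^4·y'

The pieces without y' make up ∂F/∂x and the coefficient of y' is ∂F/∂y:
  ∂F/∂x = 2x - 4y,
  ∂F/∂y = -4x + 5y^4.

Since d/dx[F] = ∂F/∂x + (∂F/∂y)·y' = 0, solve for y':
  (∂F/∂y)·y' = -∂F/∂x
  dy/dx = -(∂F/∂x)/(∂F/∂y) = -(2x - 4y)/(-4x + 5y^4) = 2(x - 2y)/(4x - 5y^4)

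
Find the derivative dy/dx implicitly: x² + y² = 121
Differentiate both sides with respect to x, treating y as y(x). By the chain rule, any term containing y contributes a factor of y' = dy/dx when we differentiate it.

Move every term to one side and write the relation as F(x, y) = 0. Term by term,
  d/dx[x^2] = 2x
  d/dx[y^2] = 2y·y'
  d/dx[-121] = 0

The pieces without y' make up ∂F/∂x and the coefficient of y' is ∂F/∂y:
  ∂F/∂x = 2x,
  ∂F/∂y = 2y.

Since d/dx[F] = ∂F/∂x + (∂F/∂y)·y' = 0, solve for y':
  (∂F/∂y)·y' = -∂F/∂x
  dy/dx = -(∂F/∂x)/(∂F/∂y) = -(2x)/(2y) = -x/y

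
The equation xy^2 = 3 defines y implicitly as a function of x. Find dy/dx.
Take d/dx of both sides. Since y is implicitly a function of x, the chain rule attaches a y' = dy/dx factor whenever we differentiate through y.

Set F(x, y) = (left side) − (right side), so the curve is F = 0. Differentiating each term of F:
  d/dx[xy^2] = 2xy·y' + y^2
  d/dx[-3] = 0

Collecting, the y'-free part is the partial derivative in x and the y' coefficient is the partial derivative in y:
  ∂F/∂x = y^2
  ∂F/∂y = 2xy

so d/dx[F(x, y(x))] = ∂F/∂x + (∂F/∂y)·y' = 0. Rearranging,
  dy/dx = -(∂F/∂x)/(∂F/∂y) = -(y^2)/(2xy) = -y/(2x)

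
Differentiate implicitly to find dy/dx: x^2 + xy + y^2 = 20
Differentiate both sides with respect to x, treating y as y(x). By the chain rule, any term containing y contributes a factor of y' = dy/dx when we differentiate it.

Move every term to one side and write the relation as F(x, y) = 0. Term by term,
  d/dx[x^2] = 2x
  d/dx[xy] = x·y' + y
  d/dx[y^2] = 2y·y'
  d/dx[-20] = 0

The pieces without y' make up ∂F/∂x and the coefficient of y' is ∂F/∂y:
  ∂F/∂x = 2x + y,
  ∂F/∂y = x + 2y.

Since d/dx[F] = ∂F/∂x + (∂F/∂y)·y' = 0, solve for y':
  (∂F/∂y)·y' = -∂F/∂x
  dy/dx = -(∂F/∂x)/(∂F/∂y) = -(2x + y)/(x + 2y) = (-2x - y)/(x + 2y)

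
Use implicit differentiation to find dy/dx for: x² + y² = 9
Apply d/dx to both sides, remembering that y depends on x. Each occurrence of y therefore brings in a y' = dy/dx via the chain rule.

With F(x, y) equal to the left-hand side minus the right, differentiate F term by term:
  d/dx[x^2] = 2x
  d/dx[y^2] = 2y·y'
  d/dx[-9] = 0
Adding these up, d/dx[F] = 0 becomes
  (2x) + (2y)·y' = 0,
so isolating y',
  dy/dx = -(2x)/(2y) = -x/y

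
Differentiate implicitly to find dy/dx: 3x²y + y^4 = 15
Differentiate the relation implicitly: treat y = y(x) and apply the chain rule, so every y-derivative picks up a y' = dy/dx factor.

With everything moved to the left-hand side, differentiate term by term:
  d/dx[3x^2y] = 3x^2·y' + 6xy
  d/dx[y^4] = 4y^3·y'
  d/dx[-15] = 0

Separating the contributions that come from x directly and those that come through y:
  without y':      6xy
  multiplying y':  3x^2 + 4y^3

so (6xy) + (3x^2 + 4y^3)·y' = 0, and therefore
  dy/dx = -(6xy)/(3x^2 + 4y^3) = -6xy/(3x^2 + 4y^3)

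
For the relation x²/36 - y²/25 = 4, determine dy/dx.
Differentiate both sides with respect to x, treating y as y(x). By the chain rule, any term containing y contributes a factor of y' = dy/dx when we differentiate it.

Move every term to one side and write the relation as F(x, y) = 0. Term by term,
  d/dx[x^2/36] = x/18
  d/dx[-y^2/25] = -2y·y'/25
  d/dx[-4] = 0

The pieces without y' make up ∂F/∂x and the coefficient of y' is ∂F/∂y:
  ∂F/∂x = x/18,
  ∂F/∂y = -2y/25.

Since d/dx[F] = ∂F/∂x + (∂F/∂y)·y' = 0, solve for y':
  (∂F/∂y)·y' = -∂F/∂x
  dy/dx = -(∂F/∂x)/(∂F/∂y) = -(x/18)/(-2y/25) = 25x/(36y)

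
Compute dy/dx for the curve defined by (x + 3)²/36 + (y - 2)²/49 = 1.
Take d/dx of both sides. Since y is implicitly a function of x, the chain rule attaches a y' = dy/dx factor whenever we differentiate through y.

Set F(x, y) = (left side) − (right side), so the curve is F = 0. Differentiating each term of F:
  d/dx[(x + 3)^2/36] = x/18 + 1/6
  d/dx[(y - 2)^2/49] = 2·y'(y - 2)/49
  d/dx[-1] = 0

Collecting, the y'-free part is the partial derivative in x and the y' coefficient is the partial derivative in y:
  ∂F/∂x = x/18 + 1/6
  ∂F/∂y = 2y/49 - 4/49

so d/dx[F(x, y(x))] = ∂F/∂x + (∂F/∂y)·y' = 0. Rearranging,
  dy/dx = -(∂F/∂x)/(∂F/∂y) = -(x/18 + 1/6)/(2y/49 - 4/49)
        = -((x + 3)/18)/(2(y - 2)/49) = 49(-x - 3)/(36(y - 2))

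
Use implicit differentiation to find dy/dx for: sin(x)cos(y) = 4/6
Take d/dx of both sides. Since y is implicitly a function of x, the chain rule attaches a y' = dy/dx factor whenever we differentiate through y.

Set F(x, y) = (left side) − (right side), so the curve is F = 0. Differentiating each term of F:
  d/dx[sin(x)·cos(y)] = -y'·sin(x)·sin(y) + cos(x)·cos(y)
  d/dx[-2/3] = 0

Collecting, the y'-free part is the partial derivative in x and the y' coefficient is the partial derivative in y:
  ∂F/∂x = cos(x)·cos(y)
  ∂F/∂y = -sin(x)·sin(y)

so d/dx[F(x, y(x))] = ∂F/∂x + (∂F/∂y)·y' = 0. Rearranging,
  dy/dx = -(∂F/∂x)/(∂F/∂y) = -(cos(x)·cos(y))/(-sin(x)·sin(y)) = 1/(tan(x)·tan(y))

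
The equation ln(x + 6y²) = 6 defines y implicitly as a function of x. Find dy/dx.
Apply d/dx to both sides, remembering that y depends on x. Each occurrence of y therefore brings in a y' = dy/dx via the chain rule.

With F(x, y) equal to the left-hand side minus the right, differentiate F term by term:
  d/dx[ln(x + 6y^2)] = (12y·y' + 1)/(x + 6y^2)
  d/dx[-6] = 0
Adding these up, d/dx[F] = 0 becomes
  (1/(x + 6y^2)) + (12y/(x + 6y^2))·y' = 0,
so isolating y',
  dy/dx = -(1/(x + 6y^2))/(12y/(x + 6y^2)) = -1/(12y)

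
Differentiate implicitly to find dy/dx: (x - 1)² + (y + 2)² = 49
Take d/dx of both sides. Since y is implicitly a function of x, the chain rule attaches a y' = dy/dx factor whenever we differentiate through y.

Set F(x, y) = (left side) − (right side), so the curve is F = 0. Differentiating each term of F:
  d/dx[(x - 1)^2] = 2x - 2
  d/dx[(y + 2)^2] = 2·y'(y + 2)
  d/dx[-49] = 0

Collecting, the y'-free part is the partial derivative in x and the y' coefficient is the partial derivative in y:
  ∂F/∂x = 2x - 2
  ∂F/∂y = 2y + 4

so d/dx[F(x, y(x))] = ∂F/∂x + (∂F/∂y)·y' = 0. Rearranging,
  dy/dx = -(∂F/∂x)/(∂F/∂y) = -(2x - 2)/(2y + 4) = (1 - x)/(y + 2)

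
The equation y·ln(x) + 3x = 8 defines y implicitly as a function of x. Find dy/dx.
Take d/dx of both sides. Since y is implicitly a function of x, the chain rule attaches a y' = dy/dx factor whenever we differentiate through y.

Set F(x, y) = (left side) − (right side), so the curve is F = 0. Differentiating each term of F:
  d/dx[3x] = 3
  d/dx[y·ln(x)] = y'·ln(x) + y/x
  d/dx[-8] = 0

Collecting, the y'-free part is the partial derivative in x and the y' coefficient is the partial derivative in y:
  ∂F/∂x = 3 + y/x
  ∂F/∂y = ln(x)

so d/dx[F(x, y(x))] = ∂F/∂x + (∂F/∂y)·y' = 0. Rearranging,
  dy/dx = -(∂F/∂x)/(∂F/∂y) = -(3 + y/x)/(ln(x))
        = -((3x + y)/x)/(ln(x)) = (-3x - y)/(x·ln(x))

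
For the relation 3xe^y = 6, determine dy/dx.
Take d/dx of both sides. Since y is implicitly a function of x, the chain rule attaches a y' = dy/dx factor whenever we differentiate through y.

Set F(x, y) = (left side) − (right side), so the curve is F = 0. Differentiating each term of F:
  d/dx[3x·e^(y)] = 3x·y'·e^(y) + 3e^(y)
  d/dx[-6] = 0

Collecting, the y'-free part is the partial derivative in x and the y' coefficient is the partial derivative in y:
  ∂F/∂x = 3e^(y)
  ∂F/∂y = 3x·e^(y)

so d/dx[F(x, y(x))] = ∂F/∂x + (∂F/∂y)·y' = 0. Rearranging,
  dy/dx = -(∂F/∂x)/(∂F/∂y) = -(3e^(y))/(3x·e^(y)) = -1/x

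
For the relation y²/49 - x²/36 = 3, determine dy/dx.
Differentiate both sides with respect to x, treating y as y(x). By the chain rule, any term containing y contributes a factor of y' = dy/dx when we differentiate it.

Move every term to one side and write the relation as F(x, y) = 0. Term by term,
  d/dx[-x^2/36] = -x/18
  d/dx[y^2/49] = 2y·y'/49
  d/dx[-3] = 0

The pieces without y' make up ∂F/∂x and the coefficient of y' is ∂F/∂y:
  ∂F/∂x = -x/18,
  ∂F/∂y = 2y/49.

Since d/dx[F] = ∂F/∂x + (∂F/∂y)·y' = 0, solve for y':
  (∂F/∂y)·y' = -∂F/∂x
  dy/dx = -(∂F/∂x)/(∂F/∂y) = -(-x/18)/(2y/49) = 49x/(36y)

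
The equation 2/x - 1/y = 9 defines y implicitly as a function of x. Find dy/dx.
Take d/dx of both sides. Since y is implicitly a function of x, the chain rule attaches a y' = dy/dx factor whenever we differentiate through y.

Set F(x, y) = (left side) − (right side), so the curve is F = 0. Differentiating each term of F:
  d/dx[-1/y] = y'/y^2
  d/dx[2/x] = -2/x^2
  d/dx[-9] = 0

Collecting, the y'-free part is the partial derivative in x and the y' coefficient is the partial derivative in y:
  ∂F/∂x = -2/x^2
  ∂F/∂y = y^(-2)

so d/dx[F(x, y(x))] = ∂F/∂x + (∂F/∂y)·y' = 0. Rearranging,
  dy/dx = -(∂F/∂x)/(∂F/∂y) = -(-2/x^2)/(y^(-2)) = 2y^2/x^2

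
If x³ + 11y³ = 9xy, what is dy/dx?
Take d/dx of both sides. Since y is implicitly a function of x, the chain rule attaches a y' = dy/dx factor whenever we differentiate through y.

Set F(x, y) = (left side) − (right side), so the curve is F = 0. Differentiating each term of F:
  d/dx[x^3] = 3x^2
  d/dx[-9xy] = -9x·y' - 9y
  d/dx[11y^3] = 33y^2·y'

Collecting, the y'-free part is the partial derivative in x and the y' coefficient is the partial derivative in y:
  ∂F/∂x = 3x^2 - 9y
  ∂F/∂y = -9x + 33y^2

so d/dx[F(x, y(x))] = ∂F/∂x + (∂F/∂y)·y' = 0. Rearranging,
  dy/dx = -(∂F/∂x)/(∂F/∂y) = -(3x^2 - 9y)/(-9x + 33y^2) = (x^2 - 3y)/(3x - 11y^2)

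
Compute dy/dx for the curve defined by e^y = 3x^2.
Differentiate the relation implicitly: treat y = y(x) and apply the chain rule, so every y-derivative picks up a y' = dy/dx factor.

With everything moved to the left-hand side, differentiate term by term:
  d/dx[-3x^2] = -6x
  d/dx[e^(y)] = y'·e^(y)

Separating the contributions that come from x directly and those that come through y:
  without y':      -6x
  multiplying y':  e^(y)

so (-6x) + (e^(y))·y' = 0, and therefore
  dy/dx = -(-6x)/(e^(y)) = 6x·e^(-y)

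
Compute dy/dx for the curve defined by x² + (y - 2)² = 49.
Differentiate the relation implicitly: treat y = y(x) and apply the chain rule, so every y-derivative picks up a y' = dy/dx factor.

With everything moved to the left-hand side, differentiate term by term:
  d/dx[x^2] = 2x
  d/dx[(y - 2)^2] = 2·y'(y - 2)
  d/dx[-49] = 0

Separating the contributions that come from x directly and those that come through y:
  without y':      2x
  multiplying y':  2y - 4

so (2x) + (2y - 4)·y' = 0, and therefore
  dy/dx = -(2x)/(2y - 4) = -x/(y - 2)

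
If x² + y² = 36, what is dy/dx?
Differentiate the relation implicitly: treat y = y(x) and apply the chain rule, so every y-derivative picks up a y' = dy/dx factor.

With everything moved to the left-hand side, differentiate term by term:
  d/dx[x^2] = 2x
  d/dx[y^2] = 2y·y'
  d/dx[-36] = 0

Separating the contributions that come from x directly and those that come through y:
  without y':      2x
  multiplying y':  2y

so (2x) + (2y)·y' = 0, and therefore
  dy/dx = -(2x)/(2y) = -x/y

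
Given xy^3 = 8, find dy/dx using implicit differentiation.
Apply d/dx to both sides, remembering that y depends on x. Each occurrence of y therefore brings in a y' = dy/dx via the chain rule.

With F(x, y) equal to the left-hand side minus the right, differentiate F term by term:
  d/dx[xy^3] = 3xy^2·y' + y^3
  d/dx[-8] = 0
Adding these up, d/dx[F] = 0 becomes
  (y^3) + (3xy^2)·y' = 0,
so isolating y',
  dy/dx = -(y^3)/(3xy^2) = -y/(3x)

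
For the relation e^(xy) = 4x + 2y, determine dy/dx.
Apply d/dx to both sides, remembering that y depends on x. Each occurrence of y therefore brings in a y' = dy/dx via the chain rule.

With F(x, y) equal to the left-hand side minus the right, differentiate F term by term:
  d/dx[-4x] = -4
  d/dx[-2y] = -2·y'
  d/dx[e^(xy)] = (x·y' + y)·e^(xy)
Adding these up, d/dx[F] = 0 becomes
  (y·e^(xy) - 4) + (x·e^(xy) - 2)·y' = 0,
so isolating y',
  dy/dx = -(y·e^(xy) - 4)/(x·e^(xy) - 2) = (-y·e^(xy) + 4)/(x·e^(xy) - 2)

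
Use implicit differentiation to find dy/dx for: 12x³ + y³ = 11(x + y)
Apply d/dx to both sides, remembering that y depends on x. Each occurrence of y therefore brings in a y' = dy/dx via the chain rule.

With F(x, y) equal to the left-hand side minus the right, differentiate F term by term:
  d/dx[12x^3] = 36x^2
  d/dx[-11x] = -11
  d/dx[y^3] = 3y^2·y'
  d/dx[-11y] = -11·y'
Adding these up, d/dx[F] = 0 becomes
  (36x^2 - 11) + (3y^2 - 11)·y' = 0,
so isolating y',
  dy/dx = -(36x^2 - 11)/(3y^2 - 11) = (11 - 36x^2)/(3y^2 - 11)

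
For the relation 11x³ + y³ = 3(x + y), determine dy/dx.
Differentiate the relation implicitly: treat y = y(x) and apply the chain rule, so every y-derivative picks up a y' = dy/dx factor.

With everything moved to the left-hand side, differentiate term by term:
  d/dx[11x^3] = 33x^2
  d/dx[-3x] = -3
  d/dx[y^3] = 3y^2·y'
  d/dx[-3y] = -3·y'

Separating the contributions that come from x directly and those that come through y:
  without y':      33x^2 - 3
  multiplying y':  3y^2 - 3

so (33x^2 - 3) + (3y^2 - 3)·y' = 0, and therefore
  dy/dx = -(33x^2 - 3)/(3y^2 - 3) = (1 - 11x^2)/(y^2 - 1)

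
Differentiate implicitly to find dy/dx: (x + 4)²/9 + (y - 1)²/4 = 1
Differentiate both sides with respect to x, treating y as y(x). By the chain rule, any term containing y contributes a factor of y' = dy/dx when we differentiate it.

Move every term to one side and write the relation as F(x, y) = 0. Term by term,
  d/dx[(x + 4)^2/9] = 2x/9 + 8/9
  d/dx[(y - 1)^2/4] = y'(y - 1)/2
  d/dx[-1] = 0

The pieces without y' make up ∂F/∂x and the coefficient of y' is ∂F/∂y:
  ∂F/∂x = 2x/9 + 8/9,
  ∂F/∂y = y/2 - 1/2.

Since d/dx[F] = ∂F/∂x + (∂F/∂y)·y' = 0, solve for y':
  (∂F/∂y)·y' = -∂F/∂x
  dy/dx = -(∂F/∂x)/(∂F/∂y) = -(2x/9 + 8/9)/(y/2 - 1/2)
        = -(2(x + 4)/9)/((y - 1)/2) = 4(-x - 4)/(9(y - 1))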